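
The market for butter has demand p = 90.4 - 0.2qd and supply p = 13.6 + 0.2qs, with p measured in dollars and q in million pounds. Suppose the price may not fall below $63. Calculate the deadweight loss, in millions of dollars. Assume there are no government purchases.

Rearranging demand gives qd = 452 - 5p; rearranging supply gives qs = 5p - 68. In a free market, 452 - 5p = 5p - 68 gives the equilibrium p* = 52, q* = 192.
Because the floor (63) lies above the market-clearing price, it is binding.
At p = 63: qd = 452 - 5·63 = 137 and qs = 5·63 - 68 = 247.
Quantity traded falls to 137. At q = 137 the demand price is (452 - 137)/5 = 63 and the supply price is (68 + 137)/5 = 41.
Deadweight loss = ½ · (63 - 41) · (192 - 137) = ½ · 22 · 55 = 605.

605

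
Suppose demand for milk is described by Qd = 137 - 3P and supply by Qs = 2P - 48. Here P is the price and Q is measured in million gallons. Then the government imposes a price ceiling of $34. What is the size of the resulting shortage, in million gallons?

15

Equilibrium: 137 - 3P = 2P - 48, so 185 = 5P and P* = 37, Q* = 26.
Because the ceiling (34) lies below the market-clearing price, it is binding.
At P = 34: Qd = 137 - 3·34 = 35 and Qs = 2·34 - 48 = 20.
Shortage = Qd - Qs = 35 - 20 = 15.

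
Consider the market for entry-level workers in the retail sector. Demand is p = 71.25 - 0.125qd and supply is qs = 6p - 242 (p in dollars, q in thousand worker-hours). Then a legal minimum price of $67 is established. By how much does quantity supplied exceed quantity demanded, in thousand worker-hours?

126

Rearranging demand gives qd = 570 - 8p. Setting quantity demanded equal to quantity supplied, 570 - 8p = 6p - 242, gives p* = 58 and q* = 106.
Because the floor (67) lies above the market-clearing price, it is binding.
At p = 67: qd = 570 - 8·67 = 34 and qs = 6·67 - 242 = 160.
Surplus = qs - qd = 160 - 34 = 126.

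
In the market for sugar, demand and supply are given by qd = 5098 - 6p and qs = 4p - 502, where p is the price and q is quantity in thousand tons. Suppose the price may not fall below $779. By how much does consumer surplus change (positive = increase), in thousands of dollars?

Equilibrium: 5098 - 6p = 4p - 502, so 5600 = 10p and p* = 560, q* = 1738.
The floor of 779 is above the equilibrium price 560, so it binds.
At p = 779: qd = 5098 - 6·779 = 424 and qs = 4·779 - 502 = 2614.
Consumer surplus without the control is ½ · (2549/3 - 560) · 1738 = 755161/3.
With the floor, consumers buy 424 units at 779, so CS = ½ · (2549/3 - 779) · 424 = 44944/3.
Change in consumer surplus = 44944/3 - 755161/3 = -236739.

-236739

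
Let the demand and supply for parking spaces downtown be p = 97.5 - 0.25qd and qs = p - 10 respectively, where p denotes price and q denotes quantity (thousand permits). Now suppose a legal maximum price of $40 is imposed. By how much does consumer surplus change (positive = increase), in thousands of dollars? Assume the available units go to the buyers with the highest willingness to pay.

Rearranging demand gives qd = 390 - 4p. In a free market, 390 - 4p = p - 10 gives the equilibrium p* = 80, q* = 70.
The ceiling of 40 is below the equilibrium price 80, so it binds.
At p = 40: qd = 390 - 4·40 = 230 and qs = 40 - 10 = 30.
Consumer surplus without the control is ½ · (97.5 - 80) · 70 = 612.5.
With the ceiling, 30 units are sold at 40 (assume they go to the highest-value buyers). The demand price at q = 30 is 90, so CS = ½ · [(97.5 - 40) + (90 - 40)] · 30 = 1612.5.
Change in consumer surplus = 1612.5 - 612.5 = 1000.

1000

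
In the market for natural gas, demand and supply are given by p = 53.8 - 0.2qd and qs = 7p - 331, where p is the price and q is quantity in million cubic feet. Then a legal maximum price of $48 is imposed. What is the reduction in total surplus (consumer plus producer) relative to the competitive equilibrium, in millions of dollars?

Rearranging demand gives qd = 269 - 5p. Without the control the market clears where 269 - 5p = 7p - 331, i.e. p* = 50 and q* = 19.
The ceiling of 48 is below the equilibrium price 50, so it binds.
At p = 48: qd = 269 - 5·48 = 29 and qs = 7·48 - 331 = 5.
Quantity traded falls to 5. At q = 5 the demand price is (269 - 5)/5 = 52.8 and the supply price is (331 + 5)/7 = 48.
Deadweight loss = ½ · (52.8 - 48) · (19 - 5) = ½ · 4.8 · 14 = 33.6.

33.6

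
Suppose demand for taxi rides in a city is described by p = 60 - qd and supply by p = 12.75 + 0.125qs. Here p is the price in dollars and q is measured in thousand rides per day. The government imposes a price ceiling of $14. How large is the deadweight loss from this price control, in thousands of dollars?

576

Rearranging demand gives qd = 60 - p; rearranging supply gives qs = 8p - 102. In a free market, 60 - p = 8p - 102 gives the equilibrium p* = 18, q* = 42.
The ceiling of 14 is below the equilibrium price 18, so it binds.
At p = 14: qd = 60 - 14 = 46 and qs = 8·14 - 102 = 10.
Quantity traded falls to 10. At q = 10 the demand price is 60 - 10 = 50 and the supply price is (102 + 10)/8 = 14.
Deadweight loss = ½ · (50 - 14) · (42 - 10) = ½ · 36 · 32 = 576.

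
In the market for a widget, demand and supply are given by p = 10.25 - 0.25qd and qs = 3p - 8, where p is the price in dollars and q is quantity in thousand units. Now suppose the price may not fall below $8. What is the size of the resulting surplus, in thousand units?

7

Rearranging demand gives qd = 41 - 4p. In a free market, 41 - 4p = 3p - 8 gives the equilibrium p* = 7, q* = 13.
Since 8 > 7, the floor is binding.
At p = 8: qd = 41 - 4·8 = 9 and qs = 3·8 - 8 = 16.
Surplus = qs - qd = 16 - 9 = 7.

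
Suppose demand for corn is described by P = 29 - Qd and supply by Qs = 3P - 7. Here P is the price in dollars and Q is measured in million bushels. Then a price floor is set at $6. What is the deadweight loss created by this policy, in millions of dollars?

Rearranging demand gives Qd = 29 - P. In a free market, 29 - P = 3P - 7 gives the equilibrium P* = 9, Q* = 20.
Since 6 is below P* = 9, the floor does not bind and the free-market outcome prevails.
Since the control does not bind, no trades are prevented and deadweight loss is zero.

0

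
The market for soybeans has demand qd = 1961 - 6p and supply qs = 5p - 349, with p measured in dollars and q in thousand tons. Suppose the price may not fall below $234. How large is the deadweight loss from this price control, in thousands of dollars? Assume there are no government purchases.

3801.6

Equilibrium: 1961 - 6p = 5p - 349, so 2310 = 11p and p* = 210, q* = 701.
Since 234 > 210, the floor is binding.
At p = 234: qd = 1961 - 6·234 = 557 and qs = 5·234 - 349 = 821.
Quantity traded falls to 557. At q = 557 the demand price is (1961 - 557)/6 = 234 and the supply price is (349 + 557)/5 = 181.2.
Deadweight loss = ½ · (234 - 181.2) · (701 - 557) = ½ · 52.8 · 144 = 3801.6.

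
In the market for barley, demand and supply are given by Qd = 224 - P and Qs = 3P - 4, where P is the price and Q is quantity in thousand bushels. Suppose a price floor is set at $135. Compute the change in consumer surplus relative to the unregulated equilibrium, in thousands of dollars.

Setting quantity demanded equal to quantity supplied, 224 - P = 3P - 4, gives P* = 57 and Q* = 167.
Since 135 > 57, the floor is binding.
At P = 135: Qd = 224 - 135 = 89 and Qs = 3·135 - 4 = 401.
Consumer surplus without the control is ½ · (224 - 57) · 167 = 13944.5.
With the floor, consumers buy 89 units at 135, so CS = ½ · (224 - 135) · 89 = 3960.5.
Change in consumer surplus = 3960.5 - 13944.5 = -9984.

-9984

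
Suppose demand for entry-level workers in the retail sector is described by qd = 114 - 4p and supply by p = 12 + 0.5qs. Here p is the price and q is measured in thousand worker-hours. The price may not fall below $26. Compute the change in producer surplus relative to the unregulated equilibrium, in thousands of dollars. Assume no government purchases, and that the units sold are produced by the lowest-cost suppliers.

-6

Rearranging supply gives qs = 2p - 24. In a free market, 114 - 4p = 2p - 24 gives the equilibrium p* = 23, q* = 22.
The floor of 26 is above the equilibrium price 23, so it binds.
At p = 26: qd = 114 - 4·26 = 10 and qs = 2·26 - 24 = 28.
Producer surplus without the control is ½ · (23 - 12) · 22 = 121.
With the floor, 10 units are sold at 26. The supply price at q = 10 is 17, so PS = ½ · [(26 - 12) + (26 - 17)] · 10 = 115.
Change in producer surplus = 115 - 121 = -6.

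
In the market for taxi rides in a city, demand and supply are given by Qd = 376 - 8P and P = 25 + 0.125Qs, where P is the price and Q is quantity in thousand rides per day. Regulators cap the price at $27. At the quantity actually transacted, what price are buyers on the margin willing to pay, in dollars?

Rearranging supply gives Qs = 8P - 200. Without the control the market clears where 376 - 8P = 8P - 200, i.e. P* = 36 and Q* = 88.
The ceiling of 27 is below the equilibrium price 36, so it binds.
At P = 27: Qd = 376 - 8·27 = 160 and Qs = 8·27 - 200 = 16.
Only 16 units reach the market. On the demand curve, the marginal buyer's willingness to pay at Q = 16 is (376 - 16)/8 = 45.

45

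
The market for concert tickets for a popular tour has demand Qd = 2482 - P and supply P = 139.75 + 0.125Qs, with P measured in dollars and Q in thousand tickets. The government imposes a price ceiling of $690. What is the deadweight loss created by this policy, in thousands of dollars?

Rearranging supply gives Qs = 8P - 1118. Equilibrium: 2482 - P = 8P - 1118, so 3600 = 9P and P* = 400, Q* = 2082.
The ceiling of 690 is above the equilibrium price 400, so it is not binding; the market clears at P* = 400, Q* = 2082.
Since the control does not bind, no trades are prevented and deadweight loss is zero.

0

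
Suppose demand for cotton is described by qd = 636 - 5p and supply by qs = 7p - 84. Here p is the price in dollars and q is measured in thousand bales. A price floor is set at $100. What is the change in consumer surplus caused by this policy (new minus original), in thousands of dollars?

In a free market, 636 - 5p = 7p - 84 gives the equilibrium p* = 60, q* = 336.
Because the floor (100) lies above the market-clearing price, it is binding.
At p = 100: qd = 636 - 5·100 = 136 and qs = 7·100 - 84 = 616.
Consumer surplus without the control is ½ · (127.2 - 60) · 336 = 11289.6.
With the floor, consumers buy 136 units at 100, so CS = ½ · (127.2 - 100) · 136 = 1849.6.
Change in consumer surplus = 1849.6 - 11289.6 = -9440.

-9440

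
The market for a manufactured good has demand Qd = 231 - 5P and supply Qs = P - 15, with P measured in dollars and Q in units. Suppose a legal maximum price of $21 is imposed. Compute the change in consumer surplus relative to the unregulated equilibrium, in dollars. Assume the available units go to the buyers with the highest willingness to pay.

Setting quantity demanded equal to quantity supplied, 231 - 5P = P - 15, gives P* = 41 and Q* = 26.
The ceiling of 21 is below the equilibrium price 41, so it binds.
At P = 21: Qd = 231 - 5·21 = 126 and Qs = 21 - 15 = 6.
Consumer surplus without the control is ½ · (46.2 - 41) · 26 = 67.6.
With the ceiling, 6 units are sold at 21 (assume they go to the highest-value buyers). The demand price at Q = 6 is 45, so CS = ½ · [(46.2 - 21) + (45 - 21)] · 6 = 147.6.
Change in consumer surplus = 147.6 - 67.6 = 80.

80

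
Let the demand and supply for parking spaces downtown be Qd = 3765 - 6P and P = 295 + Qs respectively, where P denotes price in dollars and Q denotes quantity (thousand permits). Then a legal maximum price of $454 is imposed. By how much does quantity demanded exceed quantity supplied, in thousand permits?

882

Rearranging supply gives Qs = P - 295. Setting quantity demanded equal to quantity supplied, 3765 - 6P = P - 295, gives P* = 580 and Q* = 285.
The ceiling of 454 is below the equilibrium price 580, so it binds.
At P = 454: Qd = 3765 - 6·454 = 1041 and Qs = 454 - 295 = 159.
Shortage = Qd - Qs = 1041 - 159 = 882.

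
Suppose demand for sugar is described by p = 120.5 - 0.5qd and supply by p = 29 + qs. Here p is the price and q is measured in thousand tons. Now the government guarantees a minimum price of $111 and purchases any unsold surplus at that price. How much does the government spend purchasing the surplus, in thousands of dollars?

6993

Rearranging demand gives qd = 241 - 2p; rearranging supply gives qs = p - 29. Equilibrium: 241 - 2p = p - 29, so 270 = 3p and p* = 90, q* = 61.
The floor of 111 is above the equilibrium price 90, so it binds.
At p = 111: qd = 241 - 2·111 = 19 and qs = 111 - 29 = 82.
Surplus = qs - qd = 63.
Government expenditure = surplus × support price = 63 × 111 = 6993.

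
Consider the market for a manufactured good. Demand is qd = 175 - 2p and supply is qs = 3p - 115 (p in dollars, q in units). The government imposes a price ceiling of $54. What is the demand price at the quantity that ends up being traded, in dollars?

64

Without the control the market clears where 175 - 2p = 3p - 115, i.e. p* = 58 and q* = 59.
The ceiling of 54 is below the equilibrium price 58, so it binds.
At p = 54: qd = 175 - 2·54 = 67 and qs = 3·54 - 115 = 47.
Only 47 units reach the market. On the demand curve, the marginal buyer's willingness to pay at q = 47 is (175 - 47)/2 = 64.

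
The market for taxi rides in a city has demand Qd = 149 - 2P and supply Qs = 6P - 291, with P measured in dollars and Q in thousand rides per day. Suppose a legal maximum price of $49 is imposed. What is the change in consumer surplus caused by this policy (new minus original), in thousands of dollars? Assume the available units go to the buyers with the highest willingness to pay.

-306

In a free market, 149 - 2P = 6P - 291 gives the equilibrium P* = 55, Q* = 39.
The ceiling of 49 is below the equilibrium price 55, so it binds.
At P = 49: Qd = 149 - 2·49 = 51 and Qs = 6·49 - 291 = 3.
Consumer surplus without the control is ½ · (74.5 - 55) · 39 = 380.25.
With the ceiling, 3 units are sold at 49 (assume they go to the highest-value buyers). The demand price at Q = 3 is 73, so CS = ½ · [(74.5 - 49) + (73 - 49)] · 3 = 74.25.
Change in consumer surplus = 74.25 - 380.25 = -306.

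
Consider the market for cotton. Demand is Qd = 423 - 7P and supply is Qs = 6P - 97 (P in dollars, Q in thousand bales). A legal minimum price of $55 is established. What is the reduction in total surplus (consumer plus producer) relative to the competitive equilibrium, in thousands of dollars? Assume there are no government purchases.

1706.25

Equilibrium: 423 - 7P = 6P - 97, so 520 = 13P and P* = 40, Q* = 143.
Because the floor (55) lies above the market-clearing price, it is binding.
At P = 55: Qd = 423 - 7·55 = 38 and Qs = 6·55 - 97 = 233.
Quantity traded falls to 38. At Q = 38 the demand price is (423 - 38)/7 = 55 and the supply price is (97 + 38)/6 = 22.5.
Deadweight loss = ½ · (55 - 22.5) · (143 - 38) = ½ · 32.5 · 105 = 1706.25.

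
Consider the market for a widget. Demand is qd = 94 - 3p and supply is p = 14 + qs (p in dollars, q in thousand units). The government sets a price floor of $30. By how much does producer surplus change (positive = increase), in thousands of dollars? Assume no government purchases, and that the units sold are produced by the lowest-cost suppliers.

Rearranging supply gives qs = p - 14. Equilibrium: 94 - 3p = p - 14, so 108 = 4p and p* = 27, q* = 13.
Since 30 > 27, the floor is binding.
At p = 30: qd = 94 - 3·30 = 4 and qs = 30 - 14 = 16.
Producer surplus without the control is ½ · (27 - 14) · 13 = 84.5.
With the floor, 4 units are sold at 30. The supply price at q = 4 is 18, so PS = ½ · [(30 - 14) + (30 - 18)] · 4 = 56.
Change in producer surplus = 56 - 84.5 = -28.5.

-28.5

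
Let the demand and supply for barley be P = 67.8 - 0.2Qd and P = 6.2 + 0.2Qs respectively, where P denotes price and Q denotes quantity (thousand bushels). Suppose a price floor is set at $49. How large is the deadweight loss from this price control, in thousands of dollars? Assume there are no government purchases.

Rearranging demand gives Qd = 339 - 5P; rearranging supply gives Qs = 5P - 31. Equilibrium: 339 - 5P = 5P - 31, so 370 = 10P and P* = 37, Q* = 154.
The floor of 49 is above the equilibrium price 37, so it binds.
At P = 49: Qd = 339 - 5·49 = 94 and Qs = 5·49 - 31 = 214.
Quantity traded falls to 94. At Q = 94 the demand price is (339 - 94)/5 = 49 and the supply price is (31 + 94)/5 = 25.
Deadweight loss = ½ · (49 - 25) · (154 - 94) = ½ · 24 · 60 = 720.

720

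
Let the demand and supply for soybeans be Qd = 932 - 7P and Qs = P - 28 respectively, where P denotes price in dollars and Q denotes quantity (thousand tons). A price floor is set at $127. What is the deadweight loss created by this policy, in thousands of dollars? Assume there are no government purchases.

1372

Without the control the market clears where 932 - 7P = P - 28, i.e. P* = 120 and Q* = 92.
Since 127 > 120, the floor is binding.
At P = 127: Qd = 932 - 7·127 = 43 and Qs = 127 - 28 = 99.
Quantity traded falls to 43. At Q = 43 the demand price is (932 - 43)/7 = 127 and the supply price is 28 + 43 = 71.
Deadweight loss = ½ · (127 - 71) · (92 - 43) = ½ · 56 · 49 = 1372.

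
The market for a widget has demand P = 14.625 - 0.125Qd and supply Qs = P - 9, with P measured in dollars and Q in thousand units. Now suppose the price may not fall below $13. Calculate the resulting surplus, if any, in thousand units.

Rearranging demand gives Qd = 117 - 8P. Setting quantity demanded equal to quantity supplied, 117 - 8P = P - 9, gives P* = 14 and Q* = 5.
Since 13 is below P* = 14, the floor does not bind and the free-market outcome prevails.
Since the control does not bind, there is no surplus.

0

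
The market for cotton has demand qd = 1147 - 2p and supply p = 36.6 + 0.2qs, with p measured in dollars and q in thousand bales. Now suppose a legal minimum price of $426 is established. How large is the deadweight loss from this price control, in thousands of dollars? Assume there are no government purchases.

77974.4

Rearranging supply gives qs = 5p - 183. Equilibrium: 1147 - 2p = 5p - 183, so 1330 = 7p and p* = 190, q* = 767.
The floor of 426 is above the equilibrium price 190, so it binds.
At p = 426: qd = 1147 - 2·426 = 295 and qs = 5·426 - 183 = 1947.
Quantity traded falls to 295. At q = 295 the demand price is (1147 - 295)/2 = 426 and the supply price is (183 + 295)/5 = 95.6.
Deadweight loss = ½ · (426 - 95.6) · (767 - 295) = ½ · 330.4 · 472 = 77974.4.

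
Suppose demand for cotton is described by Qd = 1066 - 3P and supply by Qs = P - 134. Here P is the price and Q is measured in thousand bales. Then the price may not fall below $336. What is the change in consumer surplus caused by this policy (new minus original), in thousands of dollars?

-4032

Without the control the market clears where 1066 - 3P = P - 134, i.e. P* = 300 and Q* = 166.
The floor of 336 is above the equilibrium price 300, so it binds.
At P = 336: Qd = 1066 - 3·336 = 58 and Qs = 336 - 134 = 202.
Consumer surplus without the control is ½ · (1066/3 - 300) · 166 = 13778/3.
With the floor, consumers buy 58 units at 336, so CS = ½ · (1066/3 - 336) · 58 = 1682/3.
Change in consumer surplus = 1682/3 - 13778/3 = -4032.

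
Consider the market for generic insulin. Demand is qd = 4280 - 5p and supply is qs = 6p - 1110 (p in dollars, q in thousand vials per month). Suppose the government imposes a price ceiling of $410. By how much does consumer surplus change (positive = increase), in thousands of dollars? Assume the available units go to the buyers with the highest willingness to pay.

84960

In a free market, 4280 - 5p = 6p - 1110 gives the equilibrium p* = 490, q* = 1830.
The ceiling of 410 is below the equilibrium price 490, so it binds.
At p = 410: qd = 4280 - 5·410 = 2230 and qs = 6·410 - 1110 = 1350.
Consumer surplus without the control is ½ · (856 - 490) · 1830 = 334890.
With the ceiling, 1350 units are sold at 410 (assume they go to the highest-value buyers). The demand price at q = 1350 is 586, so CS = ½ · [(856 - 410) + (586 - 410)] · 1350 = 419850.
Change in consumer surplus = 419850 - 334890 = 84960.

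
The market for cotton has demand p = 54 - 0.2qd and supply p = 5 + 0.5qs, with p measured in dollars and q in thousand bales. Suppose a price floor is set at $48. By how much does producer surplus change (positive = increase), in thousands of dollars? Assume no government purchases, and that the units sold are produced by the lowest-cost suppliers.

-160

Rearranging demand gives qd = 270 - 5p; rearranging supply gives qs = 2p - 10. Without the control the market clears where 270 - 5p = 2p - 10, i.e. p* = 40 and q* = 70.
The floor of 48 is above the equilibrium price 40, so it binds.
At p = 48: qd = 270 - 5·48 = 30 and qs = 2·48 - 10 = 86.
Producer surplus without the control is ½ · (40 - 5) · 70 = 1225.
With the floor, 30 units are sold at 48. The supply price at q = 30 is 20, so PS = ½ · [(48 - 5) + (48 - 20)] · 30 = 1065.
Change in producer surplus = 1065 - 1225 = -160.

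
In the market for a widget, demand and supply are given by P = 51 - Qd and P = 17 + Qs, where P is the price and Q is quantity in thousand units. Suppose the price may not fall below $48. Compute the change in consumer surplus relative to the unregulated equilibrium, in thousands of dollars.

-140

Rearranging demand gives Qd = 51 - P; rearranging supply gives Qs = P - 17. Equilibrium: 51 - P = P - 17, so 68 = 2P and P* = 34, Q* = 17.
The floor of 48 is above the equilibrium price 34, so it binds.
At P = 48: Qd = 51 - 48 = 3 and Qs = 48 - 17 = 31.
Consumer surplus without the control is ½ · (51 - 34) · 17 = 144.5.
With the floor, consumers buy 3 units at 48, so CS = ½ · (51 - 48) · 3 = 4.5.
Change in consumer surplus = 4.5 - 144.5 = -140.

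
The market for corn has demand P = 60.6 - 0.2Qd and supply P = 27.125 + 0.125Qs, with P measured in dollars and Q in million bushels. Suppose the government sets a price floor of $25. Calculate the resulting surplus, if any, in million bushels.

0

Rearranging demand gives Qd = 303 - 5P; rearranging supply gives Qs = 8P - 217. In a free market, 303 - 5P = 8P - 217 gives the equilibrium P* = 40, Q* = 103.
The floor of 25 is below the equilibrium price 40, so it is not binding; the market clears at P* = 40, Q* = 103.
Since the control does not bind, there is no surplus.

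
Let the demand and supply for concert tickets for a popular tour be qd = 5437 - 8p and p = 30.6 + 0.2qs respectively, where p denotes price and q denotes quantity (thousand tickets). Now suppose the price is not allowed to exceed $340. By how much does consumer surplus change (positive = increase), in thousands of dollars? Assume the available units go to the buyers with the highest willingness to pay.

126573.75

Rearranging supply gives qs = 5p - 153. Equilibrium: 5437 - 8p = 5p - 153, so 5590 = 13p and p* = 430, q* = 1997.
The ceiling of 340 is below the equilibrium price 430, so it binds.
At p = 340: qd = 5437 - 8·340 = 2717 and qs = 5·340 - 153 = 1547.
Consumer surplus without the control is ½ · (679.625 - 430) · 1997 = 249250.5625.
With the ceiling, 1547 units are sold at 340 (assume they go to the highest-value buyers). The demand price at q = 1547 is 486.25, so CS = ½ · [(679.625 - 340) + (486.25 - 340)] · 1547 = 375824.3125.
Change in consumer surplus = 375824.3125 - 249250.5625 = 126573.75.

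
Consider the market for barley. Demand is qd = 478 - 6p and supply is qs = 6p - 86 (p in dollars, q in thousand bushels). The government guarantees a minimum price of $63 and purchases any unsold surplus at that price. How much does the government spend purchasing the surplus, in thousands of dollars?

Equilibrium: 478 - 6p = 6p - 86, so 564 = 12p and p* = 47, q* = 196.
Because the floor (63) lies above the market-clearing price, it is binding.
At p = 63: qd = 478 - 6·63 = 100 and qs = 6·63 - 86 = 292.
Surplus = qs - qd = 192.
Government expenditure = surplus × support price = 192 × 63 = 12096.

12096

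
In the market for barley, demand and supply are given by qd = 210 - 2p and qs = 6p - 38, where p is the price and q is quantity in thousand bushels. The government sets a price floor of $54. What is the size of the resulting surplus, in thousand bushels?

184

Without the control the market clears where 210 - 2p = 6p - 38, i.e. p* = 31 and q* = 148.
Because the floor (54) lies above the market-clearing price, it is binding.
At p = 54: qd = 210 - 2·54 = 102 and qs = 6·54 - 38 = 286.
Surplus = qs - qd = 286 - 102 = 184.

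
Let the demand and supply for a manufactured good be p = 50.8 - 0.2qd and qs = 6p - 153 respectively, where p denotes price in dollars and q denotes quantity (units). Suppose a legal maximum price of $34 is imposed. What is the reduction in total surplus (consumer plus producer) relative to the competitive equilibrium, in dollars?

59.4

Rearranging demand gives qd = 254 - 5p. Without the control the market clears where 254 - 5p = 6p - 153, i.e. p* = 37 and q* = 69.
Since 34 < 37, the ceiling is binding.
At p = 34: qd = 254 - 5·34 = 84 and qs = 6·34 - 153 = 51.
Quantity traded falls to 51. At q = 51 the demand price is (254 - 51)/5 = 40.6 and the supply price is (153 + 51)/6 = 34.
Deadweight loss = ½ · (40.6 - 34) · (69 - 51) = ½ · 6.6 · 18 = 59.4.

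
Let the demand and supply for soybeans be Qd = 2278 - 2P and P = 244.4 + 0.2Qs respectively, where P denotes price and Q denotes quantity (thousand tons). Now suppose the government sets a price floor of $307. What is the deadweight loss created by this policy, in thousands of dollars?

Rearranging supply gives Qs = 5P - 1222. Setting quantity demanded equal to quantity supplied, 2278 - 2P = 5P - 1222, gives P* = 500 and Q* = 1278.
Since 307 is below P* = 500, the floor does not bind and the free-market outcome prevails.
Since the control does not bind, no trades are prevented and deadweight loss is zero.

0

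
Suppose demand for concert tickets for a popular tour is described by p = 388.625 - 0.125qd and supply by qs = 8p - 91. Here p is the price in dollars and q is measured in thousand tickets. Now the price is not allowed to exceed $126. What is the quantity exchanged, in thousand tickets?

Rearranging demand gives qd = 3109 - 8p. In a free market, 3109 - 8p = 8p - 91 gives the equilibrium p* = 200, q* = 1509.
The ceiling of 126 is below the equilibrium price 200, so it binds.
At p = 126: qd = 3109 - 8·126 = 2101 and qs = 8·126 - 91 = 917.
The quantity actually transacted is the short side, supply: 917.

917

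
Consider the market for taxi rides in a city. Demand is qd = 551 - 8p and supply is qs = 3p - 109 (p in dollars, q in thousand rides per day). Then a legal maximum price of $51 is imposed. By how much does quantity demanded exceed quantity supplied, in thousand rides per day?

99

Without the control the market clears where 551 - 8p = 3p - 109, i.e. p* = 60 and q* = 71.
Since 51 < 60, the ceiling is binding.
At p = 51: qd = 551 - 8·51 = 143 and qs = 3·51 - 109 = 44.
Shortage = qd - qs = 143 - 44 = 99.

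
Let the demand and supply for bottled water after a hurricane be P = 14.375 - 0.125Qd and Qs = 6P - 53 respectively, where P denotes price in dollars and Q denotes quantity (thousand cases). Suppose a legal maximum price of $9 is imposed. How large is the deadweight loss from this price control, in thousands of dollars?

Rearranging demand gives Qd = 115 - 8P. Equilibrium: 115 - 8P = 6P - 53, so 168 = 14P and P* = 12, Q* = 19.
Because the ceiling (9) lies below the market-clearing price, it is binding.
At P = 9: Qd = 115 - 8·9 = 43 and Qs = 6·9 - 53 = 1.
Quantity traded falls to 1. At Q = 1 the demand price is (115 - 1)/8 = 14.25 and the supply price is (53 + 1)/6 = 9.
Deadweight loss = ½ · (14.25 - 9) · (19 - 1) = ½ · 5.25 · 18 = 47.25.

47.25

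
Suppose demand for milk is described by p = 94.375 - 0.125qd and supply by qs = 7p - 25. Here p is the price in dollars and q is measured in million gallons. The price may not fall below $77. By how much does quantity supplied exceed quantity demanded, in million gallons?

375

Rearranging demand gives qd = 755 - 8p. Setting quantity demanded equal to quantity supplied, 755 - 8p = 7p - 25, gives p* = 52 and q* = 339.
Because the floor (77) lies above the market-clearing price, it is binding.
At p = 77: qd = 755 - 8·77 = 139 and qs = 7·77 - 25 = 514.
Surplus = qs - qd = 514 - 139 = 375.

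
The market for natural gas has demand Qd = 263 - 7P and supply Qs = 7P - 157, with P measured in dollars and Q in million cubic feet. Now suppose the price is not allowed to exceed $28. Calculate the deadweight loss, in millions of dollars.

Equilibrium: 263 - 7P = 7P - 157, so 420 = 14P and P* = 30, Q* = 53.
Since 28 < 30, the ceiling is binding.
At P = 28: Qd = 263 - 7·28 = 67 and Qs = 7·28 - 157 = 39.
Quantity traded falls to 39. At Q = 39 the demand price is (263 - 39)/7 = 32 and the supply price is (157 + 39)/7 = 28.
Deadweight loss = ½ · (32 - 28) · (53 - 39) = ½ · 4 · 14 = 28.

28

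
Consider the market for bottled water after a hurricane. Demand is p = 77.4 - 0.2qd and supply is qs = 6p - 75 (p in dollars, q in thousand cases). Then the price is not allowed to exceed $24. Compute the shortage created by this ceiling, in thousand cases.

198

Rearranging demand gives qd = 387 - 5p. Equilibrium: 387 - 5p = 6p - 75, so 462 = 11p and p* = 42, q* = 177.
Since 24 < 42, the ceiling is binding.
At p = 24: qd = 387 - 5·24 = 267 and qs = 6·24 - 75 = 69.
Shortage = qd - qs = 267 - 69 = 198.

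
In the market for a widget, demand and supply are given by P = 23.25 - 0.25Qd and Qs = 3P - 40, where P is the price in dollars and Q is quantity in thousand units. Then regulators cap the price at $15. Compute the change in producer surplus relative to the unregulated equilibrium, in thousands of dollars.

Rearranging demand gives Qd = 93 - 4P. In a free market, 93 - 4P = 3P - 40 gives the equilibrium P* = 19, Q* = 17.
The ceiling of 15 is below the equilibrium price 19, so it binds.
At P = 15: Qd = 93 - 4·15 = 33 and Qs = 3·15 - 40 = 5.
Producer surplus without the control is ½ · (19 - 40/3) · 17 = 289/6.
With the ceiling, producers sell 5 units at 15, so PS = ½ · (15 - 40/3) · 5 = 25/6.
Change in producer surplus = 25/6 - 289/6 = -44.

-44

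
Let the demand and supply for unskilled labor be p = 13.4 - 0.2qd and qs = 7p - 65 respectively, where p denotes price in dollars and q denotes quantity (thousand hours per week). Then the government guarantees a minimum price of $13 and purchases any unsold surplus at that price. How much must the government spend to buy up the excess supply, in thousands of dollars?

Rearranging demand gives qd = 67 - 5p. In a free market, 67 - 5p = 7p - 65 gives the equilibrium p* = 11, q* = 12.
Since 13 > 11, the floor is binding.
At p = 13: qd = 67 - 5·13 = 2 and qs = 7·13 - 65 = 26.
Surplus = qs - qd = 24.
Government expenditure = surplus × support price = 24 × 13 = 312.

312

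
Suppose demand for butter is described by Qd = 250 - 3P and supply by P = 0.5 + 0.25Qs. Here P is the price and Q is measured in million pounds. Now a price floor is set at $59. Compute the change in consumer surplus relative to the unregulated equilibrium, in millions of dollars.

-2472.5

Rearranging supply gives Qs = 4P - 2. Equilibrium: 250 - 3P = 4P - 2, so 252 = 7P and P* = 36, Q* = 142.
Since 59 > 36, the floor is binding.
At P = 59: Qd = 250 - 3·59 = 73 and Qs = 4·59 - 2 = 234.
Consumer surplus without the control is ½ · (250/3 - 36) · 142 = 10082/3.
With the floor, consumers buy 73 units at 59, so CS = ½ · (250/3 - 59) · 73 = 5329/6.
Change in consumer surplus = 5329/6 - 10082/3 = -2472.5.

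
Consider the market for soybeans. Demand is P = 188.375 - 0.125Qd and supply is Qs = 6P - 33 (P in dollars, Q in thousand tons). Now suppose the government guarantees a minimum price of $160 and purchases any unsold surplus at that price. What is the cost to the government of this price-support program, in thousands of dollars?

Rearranging demand gives Qd = 1507 - 8P. Equilibrium: 1507 - 8P = 6P - 33, so 1540 = 14P and P* = 110, Q* = 627.
Since 160 > 110, the floor is binding.
At P = 160: Qd = 1507 - 8·160 = 227 and Qs = 6·160 - 33 = 927.
Surplus = Qs - Qd = 700.
Government expenditure = surplus × support price = 700 × 160 = 112000.

112000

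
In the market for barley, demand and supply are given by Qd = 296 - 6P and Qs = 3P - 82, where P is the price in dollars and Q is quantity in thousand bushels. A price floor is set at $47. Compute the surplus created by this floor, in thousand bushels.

45

Equilibrium: 296 - 6P = 3P - 82, so 378 = 9P and P* = 42, Q* = 44.
Since 47 > 42, the floor is binding.
At P = 47: Qd = 296 - 6·47 = 14 and Qs = 3·47 - 82 = 59.
Surplus = Qs - Qd = 59 - 14 = 45.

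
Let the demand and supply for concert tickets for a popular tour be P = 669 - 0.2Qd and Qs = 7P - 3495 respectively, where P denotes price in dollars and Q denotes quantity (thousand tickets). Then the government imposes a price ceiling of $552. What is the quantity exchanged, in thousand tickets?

369

Rearranging demand gives Qd = 3345 - 5P. Setting quantity demanded equal to quantity supplied, 3345 - 5P = 7P - 3495, gives P* = 570 and Q* = 495.
Since 552 < 570, the ceiling is binding.
At P = 552: Qd = 3345 - 5·552 = 585 and Qs = 7·552 - 3495 = 369.
The quantity actually transacted is the short side, supply: 369.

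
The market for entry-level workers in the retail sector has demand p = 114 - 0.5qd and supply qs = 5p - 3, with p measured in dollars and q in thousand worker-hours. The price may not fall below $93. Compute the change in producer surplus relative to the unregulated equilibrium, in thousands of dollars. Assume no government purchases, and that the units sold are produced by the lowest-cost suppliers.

Rearranging demand gives qd = 228 - 2p. Without the control the market clears where 228 - 2p = 5p - 3, i.e. p* = 33 and q* = 162.
Since 93 > 33, the floor is binding.
At p = 93: qd = 228 - 2·93 = 42 and qs = 5·93 - 3 = 462.
Producer surplus without the control is ½ · (33 - 0.6) · 162 = 2624.4.
With the floor, 42 units are sold at 93. The supply price at q = 42 is 9, so PS = ½ · [(93 - 0.6) + (93 - 9)] · 42 = 3704.4.
Change in producer surplus = 3704.4 - 2624.4 = 1080.

1080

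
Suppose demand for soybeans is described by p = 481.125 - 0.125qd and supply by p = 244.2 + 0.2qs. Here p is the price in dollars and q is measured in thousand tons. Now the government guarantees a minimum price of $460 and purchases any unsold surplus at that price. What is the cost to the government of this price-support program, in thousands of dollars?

418600

Rearranging demand gives qd = 3849 - 8p; rearranging supply gives qs = 5p - 1221. Setting quantity demanded equal to quantity supplied, 3849 - 8p = 5p - 1221, gives p* = 390 and q* = 729.
Since 460 > 390, the floor is binding.
At p = 460: qd = 3849 - 8·460 = 169 and qs = 5·460 - 1221 = 1079.
Surplus = qs - qd = 910.
Government expenditure = surplus × support price = 910 × 460 = 418600.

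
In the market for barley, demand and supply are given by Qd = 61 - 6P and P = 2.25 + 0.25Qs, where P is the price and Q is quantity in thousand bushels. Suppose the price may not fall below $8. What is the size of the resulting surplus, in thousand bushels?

Rearranging supply gives Qs = 4P - 9. Without the control the market clears where 61 - 6P = 4P - 9, i.e. P* = 7 and Q* = 19.
Because the floor (8) lies above the market-clearing price, it is binding.
At P = 8: Qd = 61 - 6·8 = 13 and Qs = 4·8 - 9 = 23.
Surplus = Qs - Qd = 23 - 13 = 10.

10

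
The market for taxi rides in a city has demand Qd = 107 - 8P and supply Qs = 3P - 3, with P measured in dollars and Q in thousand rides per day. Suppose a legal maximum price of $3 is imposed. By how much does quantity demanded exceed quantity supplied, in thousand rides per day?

In a free market, 107 - 8P = 3P - 3 gives the equilibrium P* = 10, Q* = 27.
Because the ceiling (3) lies below the market-clearing price, it is binding.
At P = 3: Qd = 107 - 8·3 = 83 and Qs = 3·3 - 3 = 6.
Shortage = Qd - Qs = 83 - 6 = 77.

77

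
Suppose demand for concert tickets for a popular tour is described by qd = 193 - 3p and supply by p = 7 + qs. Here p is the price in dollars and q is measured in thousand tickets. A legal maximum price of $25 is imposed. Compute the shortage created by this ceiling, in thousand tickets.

Rearranging supply gives qs = p - 7. Setting quantity demanded equal to quantity supplied, 193 - 3p = p - 7, gives p* = 50 and q* = 43.
The ceiling of 25 is below the equilibrium price 50, so it binds.
At p = 25: qd = 193 - 3·25 = 118 and qs = 25 - 7 = 18.
Shortage = qd - qs = 118 - 18 = 100.

100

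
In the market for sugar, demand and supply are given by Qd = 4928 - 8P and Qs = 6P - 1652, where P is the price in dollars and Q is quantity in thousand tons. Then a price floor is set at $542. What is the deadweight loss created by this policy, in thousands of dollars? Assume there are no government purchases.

Setting quantity demanded equal to quantity supplied, 4928 - 8P = 6P - 1652, gives P* = 470 and Q* = 1168.
The floor of 542 is above the equilibrium price 470, so it binds.
At P = 542: Qd = 4928 - 8·542 = 592 and Qs = 6·542 - 1652 = 1600.
Quantity traded falls to 592. At Q = 592 the demand price is (4928 - 592)/8 = 542 and the supply price is (1652 + 592)/6 = 374.
Deadweight loss = ½ · (542 - 374) · (1168 - 592) = ½ · 168 · 576 = 48384.

48384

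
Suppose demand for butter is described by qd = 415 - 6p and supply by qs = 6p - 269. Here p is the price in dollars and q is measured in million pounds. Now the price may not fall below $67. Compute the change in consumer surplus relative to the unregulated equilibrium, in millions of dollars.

Without the control the market clears where 415 - 6p = 6p - 269, i.e. p* = 57 and q* = 73.
Because the floor (67) lies above the market-clearing price, it is binding.
At p = 67: qd = 415 - 6·67 = 13 and qs = 6·67 - 269 = 133.
Consumer surplus without the control is ½ · (415/6 - 57) · 73 = 5329/12.
With the floor, consumers buy 13 units at 67, so CS = ½ · (415/6 - 67) · 13 = 169/12.
Change in consumer surplus = 169/12 - 5329/12 = -430.

-430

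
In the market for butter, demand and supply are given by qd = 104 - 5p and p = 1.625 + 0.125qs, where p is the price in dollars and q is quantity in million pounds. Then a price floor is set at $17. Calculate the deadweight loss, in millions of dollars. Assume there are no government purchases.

Rearranging supply gives qs = 8p - 13. Equilibrium: 104 - 5p = 8p - 13, so 117 = 13p and p* = 9, q* = 59.
Since 17 > 9, the floor is binding.
At p = 17: qd = 104 - 5·17 = 19 and qs = 8·17 - 13 = 123.
Quantity traded falls to 19. At q = 19 the demand price is (104 - 19)/5 = 17 and the supply price is (13 + 19)/8 = 4.
Deadweight loss = ½ · (17 - 4) · (59 - 19) = ½ · 13 · 40 = 260.

260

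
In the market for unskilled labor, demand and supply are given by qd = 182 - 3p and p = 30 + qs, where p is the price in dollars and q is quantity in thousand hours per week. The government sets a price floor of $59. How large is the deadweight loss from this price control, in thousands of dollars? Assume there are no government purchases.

216

Rearranging supply gives qs = p - 30. Setting quantity demanded equal to quantity supplied, 182 - 3p = p - 30, gives p* = 53 and q* = 23.
Since 59 > 53, the floor is binding.
At p = 59: qd = 182 - 3·59 = 5 and qs = 59 - 30 = 29.
Quantity traded falls to 5. At q = 5 the demand price is (182 - 5)/3 = 59 and the supply price is 30 + 5 = 35.
Deadweight loss = ½ · (59 - 35) · (23 - 5) = ½ · 24 · 18 = 216.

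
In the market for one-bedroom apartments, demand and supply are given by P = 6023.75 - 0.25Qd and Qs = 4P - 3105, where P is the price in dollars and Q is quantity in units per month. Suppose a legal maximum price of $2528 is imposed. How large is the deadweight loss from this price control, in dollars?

Rearranging demand gives Qd = 24095 - 4P. In a free market, 24095 - 4P = 4P - 3105 gives the equilibrium P* = 3400, Q* = 10495.
Because the ceiling (2528) lies below the market-clearing price, it is binding.
At P = 2528: Qd = 24095 - 4·2528 = 13983 and Qs = 4·2528 - 3105 = 7007.
Quantity traded falls to 7007. At Q = 7007 the demand price is (24095 - 7007)/4 = 4272 and the supply price is (3105 + 7007)/4 = 2528.
Deadweight loss = ½ · (4272 - 2528) · (10495 - 7007) = ½ · 1744 · 3488 = 3041536.

3041536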